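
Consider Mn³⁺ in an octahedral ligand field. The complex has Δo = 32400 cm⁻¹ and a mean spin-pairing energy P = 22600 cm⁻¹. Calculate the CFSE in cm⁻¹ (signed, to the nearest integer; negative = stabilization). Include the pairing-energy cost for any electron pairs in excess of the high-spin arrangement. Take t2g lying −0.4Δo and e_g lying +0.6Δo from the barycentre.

Group 7 minus oxidation state +3 gives a d⁴ configuration for Mn³⁺.
Here Δo > P (32400 > 22600), so the low-spin state is favoured.
Filling d⁴ accordingly: t2g^4 e_g^0.
Orbital CFSE = -1.6Δo = -1.6 × 32400 = -51840 cm⁻¹.
Excess pairs vs high-spin: 1 − 0 = 1; pairing cost = +22600 cm⁻¹.
Net CFSE = -51840 + 22600 = -29240 cm⁻¹.

-29240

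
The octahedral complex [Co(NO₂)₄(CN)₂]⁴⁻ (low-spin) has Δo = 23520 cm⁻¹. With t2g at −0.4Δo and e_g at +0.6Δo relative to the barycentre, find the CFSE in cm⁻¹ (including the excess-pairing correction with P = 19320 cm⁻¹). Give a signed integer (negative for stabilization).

Ligand charges: 4×(-1) from NO₂⁻ and 2×(-1) from CN⁻ sum to -6; with overall charge -4, Co is +2.
Co sits in group 9; removing 2 electrons leaves Co²⁺ with 9 − 2 = 7 d electrons.
Configuration: t2g^6 e_g^1.
Orbital CFSE = 6(-0.4) + 1(0.6) = -1.8Δo = -1.8 × 23520 = -42336 cm⁻¹.
High-spin d⁷ would be t2g^5 e_g^2 with 2 pairs; low-spin has 3, so 1 excess pair costs +1P = +19320 cm⁻¹.
Overall CFSE = -42336 + 19320 = -23016 cm⁻¹.

-23016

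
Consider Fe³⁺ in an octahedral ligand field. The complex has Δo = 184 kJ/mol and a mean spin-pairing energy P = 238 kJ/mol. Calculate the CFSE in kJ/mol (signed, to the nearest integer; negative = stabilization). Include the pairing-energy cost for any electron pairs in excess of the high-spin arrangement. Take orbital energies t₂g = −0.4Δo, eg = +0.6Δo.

0

Fe is in group 8, so Fe³⁺ is d⁵ (8 − 3 = 5).
Here Δo < P (184 < 238), so the high-spin state is favoured.
Filling d⁵ accordingly: t₂g³ eg².
Orbital CFSE = 0.0Δo = 0.0 × 184 = 0 kJ/mol.
High-spin has no excess pairs, so no pairing correction applies.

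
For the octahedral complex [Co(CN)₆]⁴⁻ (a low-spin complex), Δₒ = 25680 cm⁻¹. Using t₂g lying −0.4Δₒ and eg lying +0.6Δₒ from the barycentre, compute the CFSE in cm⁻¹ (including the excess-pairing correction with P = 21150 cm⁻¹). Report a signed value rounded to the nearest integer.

Each CN⁻ contributes -1; 6 × (-1) = -6. With overall charge -4, Co is in the +2 oxidation state.
Co sits in group 9; removing 2 electrons leaves Co²⁺ with 9 − 2 = 7 d electrons.
Configuration: t₂g⁶ eg¹.
CFSE(orbital) = 6×(-0.4Δₒ) + 1×(0.6Δₒ) = -1.8Δₒ; with Δₒ = 25680 cm⁻¹ that is -46224 cm⁻¹.
Relative to high-spin t₂g⁵ eg² (2 paired), the low-spin configuration has 1 additional pair, contributing +1 × 21150 = +21150 cm⁻¹.
Combining: -46224 + 21150 = -25074 cm⁻¹.

-25074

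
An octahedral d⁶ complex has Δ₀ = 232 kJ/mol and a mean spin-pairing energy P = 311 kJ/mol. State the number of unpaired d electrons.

Δ₀ < P, so pairing is avoided: the ground state is high-spin.
Configuration: t2g^4 e_g^2.
Unpaired electrons: 4.

4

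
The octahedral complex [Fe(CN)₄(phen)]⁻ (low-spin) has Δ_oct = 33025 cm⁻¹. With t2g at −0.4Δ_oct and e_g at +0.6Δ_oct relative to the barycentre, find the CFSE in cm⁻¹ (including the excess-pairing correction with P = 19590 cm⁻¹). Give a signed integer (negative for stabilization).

-26870

Ligand charges: 4×(-1) from CN⁻ and 1×(+0) from phen sum to -4; with overall charge -1, Fe is +3.
Group 8 minus oxidation state +3 gives a d⁵ configuration for Fe³⁺.
The d⁵ electrons fill as t2g^5 e_g^0.
CFSE(orbital) = 5×(-0.4Δ_oct) + 0×(0.6Δ_oct) = -2.0Δ_oct; with Δ_oct = 33025 cm⁻¹ that is -66050 cm⁻¹.
Pairing penalty: 2 pairs vs 0 in the high-spin reference → 2 extra × P = 39180 cm⁻¹.
Overall CFSE = -66050 + 39180 = -26870 cm⁻¹.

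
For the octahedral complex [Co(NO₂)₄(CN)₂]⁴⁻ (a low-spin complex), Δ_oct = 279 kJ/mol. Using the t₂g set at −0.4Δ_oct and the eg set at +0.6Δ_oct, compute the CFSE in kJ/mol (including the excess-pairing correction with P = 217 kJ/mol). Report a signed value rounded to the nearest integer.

Ligand charges: 4×(-1) from NO₂⁻ and 2×(-1) from CN⁻ sum to -6; with overall charge -4, Co is +2.
Group 9 minus oxidation state +2 gives a d⁷ configuration for Co²⁺.
Configuration: t₂g⁶ eg¹.
The orbital stabilization is -1.8Δ_oct = -1.8 × 279 = -502 kJ/mol.
Pairing penalty: 3 pairs vs 2 in the high-spin reference → 1 extra × P = 217 kJ/mol.
Overall CFSE = -502 + 217 = -285 kJ/mol.

-285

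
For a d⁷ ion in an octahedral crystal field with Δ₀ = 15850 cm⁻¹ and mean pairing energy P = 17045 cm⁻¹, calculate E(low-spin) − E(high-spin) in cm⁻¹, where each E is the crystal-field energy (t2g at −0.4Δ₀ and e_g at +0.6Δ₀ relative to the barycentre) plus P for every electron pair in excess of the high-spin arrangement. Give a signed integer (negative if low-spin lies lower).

In the high-spin limit (t2g^5 e_g^2) the orbital term is -0.8Δ₀ = -12680 cm⁻¹, with no excess pairing.
For low-spin the configuration is t2g^6 e_g^1: orbital energy -1.8 × 15850 = -28530 cm⁻¹, and 1 additional pair relative to high-spin adds 17045 cm⁻¹, giving -11485 cm⁻¹.
E(LS) − E(HS) = -11485 − (-12680) = 1195 cm⁻¹.

1195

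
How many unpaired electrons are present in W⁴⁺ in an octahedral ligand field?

Group 6 minus oxidation state +4 gives a d² configuration for W⁴⁺.
For octahedral d² the high- and low-spin configurations coincide.
Configuration: t₂g² eg⁰, giving 2 unpaired electrons.

2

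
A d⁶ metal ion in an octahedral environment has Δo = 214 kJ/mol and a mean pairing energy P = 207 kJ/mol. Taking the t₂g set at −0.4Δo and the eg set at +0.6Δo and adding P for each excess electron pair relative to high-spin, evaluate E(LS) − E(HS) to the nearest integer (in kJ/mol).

In the high-spin limit (t₂g⁴ eg²) the orbital term is -0.4Δo = -86 kJ/mol, with no excess pairing.
Low-spin: t₂g⁶ eg⁰, orbital CFSE = -2.4Δo = -514 kJ/mol; plus 2 excess pairs × P = +414 kJ/mol; total -100 kJ/mol.
Thus E(LS) − E(HS) = -14 kJ/mol.

-14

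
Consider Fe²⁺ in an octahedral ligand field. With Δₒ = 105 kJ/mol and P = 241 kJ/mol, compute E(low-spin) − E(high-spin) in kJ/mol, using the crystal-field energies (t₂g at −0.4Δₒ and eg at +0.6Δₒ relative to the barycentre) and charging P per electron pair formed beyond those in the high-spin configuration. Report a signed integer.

Fe sits in group 8; removing 2 electrons leaves Fe²⁺ with 8 − 2 = 6 d electrons.
In the high-spin limit (t₂g⁴ eg²) the orbital term is -0.4Δₒ = -42 kJ/mol, with no excess pairing.
Low-spin t₂g⁶ eg⁰ gives -2.4Δₒ = -252 kJ/mol, but forming 2 extra pairs costs 2P = 482 kJ/mol, so E(LS) = -252 + 482 = 230 kJ/mol.
Thus E(LS) − E(HS) = 272 kJ/mol.

272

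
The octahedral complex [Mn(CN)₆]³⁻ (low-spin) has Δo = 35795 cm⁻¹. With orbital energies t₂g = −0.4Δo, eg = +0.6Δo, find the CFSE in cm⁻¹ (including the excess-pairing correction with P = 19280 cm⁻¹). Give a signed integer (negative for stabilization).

Each CN⁻ contributes -1; 6 × (-1) = -6. With overall charge -3, Mn is in the +3 oxidation state.
Mn is in group 7, so Mn³⁺ is d⁴ (7 − 3 = 4).
The d⁴ electrons fill as t₂g⁴ eg⁰.
CFSE(orbital) = 4×(-0.4Δo) + 0×(0.6Δo) = -1.6Δo; with Δo = 35795 cm⁻¹ that is -57272 cm⁻¹.
High-spin d⁴ would be t₂g³ eg¹ with 0 pairs; low-spin has 1, so 1 excess pair costs +1P = +19280 cm⁻¹.
Net CFSE = -57272 + 19280 = -37992 cm⁻¹.

-37992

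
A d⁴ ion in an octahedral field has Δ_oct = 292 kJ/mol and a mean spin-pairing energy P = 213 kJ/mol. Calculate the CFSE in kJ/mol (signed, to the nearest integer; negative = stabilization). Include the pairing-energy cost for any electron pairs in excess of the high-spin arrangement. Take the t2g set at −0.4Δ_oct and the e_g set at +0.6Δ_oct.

Since Δ_oct = 292 kJ/mol > P = 213 kJ/mol, the complex adopts the low-spin configuration.
That gives t2g^4 e_g^0.
Orbital CFSE = -1.6Δ_oct = -1.6 × 292 = -467 kJ/mol.
Excess pairs vs high-spin: 1 − 0 = 1; pairing cost = +213 kJ/mol.
Net CFSE = -467 + 213 = -254 kJ/mol.

-254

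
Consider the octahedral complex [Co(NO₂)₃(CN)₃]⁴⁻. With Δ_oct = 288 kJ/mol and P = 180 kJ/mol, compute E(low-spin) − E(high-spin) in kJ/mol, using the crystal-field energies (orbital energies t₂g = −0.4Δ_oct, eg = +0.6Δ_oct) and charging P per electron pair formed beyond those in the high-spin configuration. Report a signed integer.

-108

Ligand charges: 3×(-1) from NO₂⁻ and 3×(-1) from CN⁻ sum to -6; with overall charge -4, Co is +2.
Co sits in group 9; removing 2 electrons leaves Co²⁺ with 9 − 2 = 7 d electrons.
High-spin: t₂g⁵ eg², CFSE = -0.8Δ_oct = -230 kJ/mol.
Low-spin: t₂g⁶ eg¹, orbital CFSE = -1.8Δ_oct = -518 kJ/mol; plus 1 excess pair × P = +180 kJ/mol; total -338 kJ/mol.
Thus E(LS) − E(HS) = -108 kJ/mol.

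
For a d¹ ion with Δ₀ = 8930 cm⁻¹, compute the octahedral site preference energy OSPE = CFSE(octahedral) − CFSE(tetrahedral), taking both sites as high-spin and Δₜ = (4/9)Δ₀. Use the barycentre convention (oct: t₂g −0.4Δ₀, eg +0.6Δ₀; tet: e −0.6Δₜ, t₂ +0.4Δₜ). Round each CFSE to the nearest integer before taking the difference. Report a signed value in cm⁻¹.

-1191

Octahedral high-spin t2g^1 e_g^0: CFSE = -0.4 × 8930 = -3572 cm⁻¹.
Tetrahedral e^1 t2^0 gives -0.6Δₜ = -0.6 × (4/9) × 8930 = -2381 cm⁻¹.
Subtracting, OSPE = -3572 − (-2381) = -1191 cm⁻¹.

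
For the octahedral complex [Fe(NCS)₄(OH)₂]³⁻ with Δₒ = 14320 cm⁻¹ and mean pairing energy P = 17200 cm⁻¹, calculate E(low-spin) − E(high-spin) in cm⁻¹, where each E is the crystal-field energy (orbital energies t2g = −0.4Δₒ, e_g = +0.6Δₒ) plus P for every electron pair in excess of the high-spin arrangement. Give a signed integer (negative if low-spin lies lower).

5760

Ligand charges: 4×(-1) from NCS⁻ and 2×(-1) from OH⁻ sum to -6; with overall charge -3, Fe is +3.
Fe³⁺: group 8, so d-count = 8 − 3 = 5.
High-spin: t2g^3 e_g^2, CFSE = 0.0Δₒ = 0 cm⁻¹.
Low-spin t2g^5 e_g^0 gives -2.0Δₒ = -28640 cm⁻¹, but forming 2 extra pairs costs 2P = 34400 cm⁻¹, so E(LS) = -28640 + 34400 = 5760 cm⁻¹.
Thus E(LS) − E(HS) = 5760 cm⁻¹.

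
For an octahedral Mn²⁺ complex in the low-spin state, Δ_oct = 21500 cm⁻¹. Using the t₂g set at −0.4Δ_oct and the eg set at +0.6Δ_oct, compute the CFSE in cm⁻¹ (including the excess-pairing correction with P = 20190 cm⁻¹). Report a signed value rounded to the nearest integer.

Mn²⁺: group 7, so d-count = 7 − 2 = 5.
Electron filling gives t₂g⁵ eg⁰.
CFSE(orbital) = 5×(-0.4Δ_oct) + 0×(0.6Δ_oct) = -2.0Δ_oct; with Δ_oct = 21500 cm⁻¹ that is -43000 cm⁻¹.
High-spin d⁵ would be t₂g³ eg² with 0 pairs; low-spin has 2, so 2 excess pairs cost +2P = +40380 cm⁻¹.
Combining: -43000 + 40380 = -2620 cm⁻¹.

-2620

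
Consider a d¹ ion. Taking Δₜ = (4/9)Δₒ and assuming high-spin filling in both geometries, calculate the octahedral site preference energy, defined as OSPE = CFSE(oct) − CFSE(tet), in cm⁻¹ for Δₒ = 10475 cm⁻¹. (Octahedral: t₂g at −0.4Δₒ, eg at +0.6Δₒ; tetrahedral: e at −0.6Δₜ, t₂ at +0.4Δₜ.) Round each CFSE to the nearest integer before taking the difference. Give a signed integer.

Octahedral high-spin t2g^1 e_g^0: CFSE = -0.4 × 10475 = -4190 cm⁻¹.
Tetrahedral e^1 t2^0 gives -0.6Δₜ = -0.6 × (4/9) × 10475 = -2793 cm⁻¹.
Subtracting, OSPE = -4190 − (-2793) = -1397 cm⁻¹.

-1397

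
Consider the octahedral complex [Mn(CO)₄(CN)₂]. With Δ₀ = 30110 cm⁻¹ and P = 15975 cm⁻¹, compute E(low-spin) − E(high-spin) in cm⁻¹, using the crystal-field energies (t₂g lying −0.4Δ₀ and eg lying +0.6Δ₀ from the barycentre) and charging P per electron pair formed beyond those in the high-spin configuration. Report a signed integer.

Ligand charges: 4×(+0) from CO and 2×(-1) from CN⁻ sum to -2; with overall charge +0, Mn is +2.
Mn is in group 7, so Mn²⁺ is d⁵ (7 − 2 = 5).
High-spin d⁵ fills as t₂g³ eg² with CFSE 3(−0.4) + 2(+0.6) = 0.0Δ₀ = 0 cm⁻¹.
For low-spin the configuration is t₂g⁵ eg⁰: orbital energy -2.0 × 30110 = -60220 cm⁻¹, and 2 additional pairs relative to high-spin add 31950 cm⁻¹, giving -28270 cm⁻¹.
E(LS) − E(HS) = -28270 − (0) = -28270 cm⁻¹.

-28270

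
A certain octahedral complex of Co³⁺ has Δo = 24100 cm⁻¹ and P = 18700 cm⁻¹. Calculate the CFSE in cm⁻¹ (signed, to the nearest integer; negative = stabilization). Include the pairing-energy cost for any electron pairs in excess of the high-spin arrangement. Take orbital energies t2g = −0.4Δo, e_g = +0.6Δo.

-20440

Co³⁺: group 9, so d-count = 9 − 3 = 6.
Δo > P, so pairing is preferred: the ground state is low-spin.
That gives t2g^6 e_g^0.
Orbital CFSE = -2.4Δo = -2.4 × 24100 = -57840 cm⁻¹.
Excess pairs vs high-spin: 3 − 1 = 2; pairing cost = +37400 cm⁻¹.
Net CFSE = -57840 + 37400 = -20440 cm⁻¹.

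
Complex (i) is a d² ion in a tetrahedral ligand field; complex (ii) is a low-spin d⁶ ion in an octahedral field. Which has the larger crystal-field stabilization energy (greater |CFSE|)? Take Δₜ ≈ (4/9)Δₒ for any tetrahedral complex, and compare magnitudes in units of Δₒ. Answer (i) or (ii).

(i): Tetrahedral fields are weak (Δₜ ≈ 4/9 Δₒ), so electrons fill high-spin; e² t₂⁰, CFSE = -1.2Δₜ ≈ -0.53Δₒ.
(ii): t₂g⁶ eg⁰, CFSE = -2.4Δₒ.
So (ii) has the larger |CFSE|.

(ii)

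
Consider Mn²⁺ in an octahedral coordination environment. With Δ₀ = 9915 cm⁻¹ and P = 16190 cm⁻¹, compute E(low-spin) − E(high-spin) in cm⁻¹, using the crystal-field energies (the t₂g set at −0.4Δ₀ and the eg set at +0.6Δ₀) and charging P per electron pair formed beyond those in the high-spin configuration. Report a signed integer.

12550

Group 7 minus oxidation state +2 gives a d⁵ configuration for Mn²⁺.
High-spin d⁵ fills as t₂g³ eg² with CFSE 3(−0.4) + 2(+0.6) = 0.0Δ₀ = 0 cm⁻¹.
Low-spin: t₂g⁵ eg⁰, orbital CFSE = -2.0Δ₀ = -19830 cm⁻¹; plus 2 excess pairs × P = +32380 cm⁻¹; total 12550 cm⁻¹.
The difference is 12550 − (0) = 12550 cm⁻¹, so high-spin lies lower.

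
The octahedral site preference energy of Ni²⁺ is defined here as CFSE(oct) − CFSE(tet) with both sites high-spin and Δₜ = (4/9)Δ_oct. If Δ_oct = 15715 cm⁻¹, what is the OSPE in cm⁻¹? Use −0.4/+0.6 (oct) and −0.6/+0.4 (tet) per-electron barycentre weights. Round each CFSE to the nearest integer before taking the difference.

Group 10 minus oxidation state +2 gives a d⁸ configuration for Ni²⁺.
Octahedral (high-spin): t₂g⁶ eg², CFSE = 6(−0.4) + 2(+0.6) = -1.2Δ_oct = -1.2 × 15715 = -18858 cm⁻¹.
Tetrahedral: e⁴ t₂⁴, CFSE = 4(−0.6) + 4(+0.4) = -0.8Δₜ = -0.8 × (4/9) × 15715 = -5588 cm⁻¹.
OSPE = CFSE(oct) − CFSE(tet) = -18858 − (-5588) = -13270 cm⁻¹.

-13270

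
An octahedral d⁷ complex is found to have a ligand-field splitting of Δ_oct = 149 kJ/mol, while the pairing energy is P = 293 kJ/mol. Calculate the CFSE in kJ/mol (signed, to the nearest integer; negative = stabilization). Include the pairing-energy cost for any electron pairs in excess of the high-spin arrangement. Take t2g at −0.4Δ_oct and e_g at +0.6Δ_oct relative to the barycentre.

-119

Here Δ_oct < P (149 < 293), so the high-spin state is favoured.
Filling d⁷ accordingly: t2g^5 e_g^2.
Orbital CFSE = -0.8Δ_oct = -0.8 × 149 = -119 kJ/mol.
High-spin has no excess pairs, so no pairing correction applies.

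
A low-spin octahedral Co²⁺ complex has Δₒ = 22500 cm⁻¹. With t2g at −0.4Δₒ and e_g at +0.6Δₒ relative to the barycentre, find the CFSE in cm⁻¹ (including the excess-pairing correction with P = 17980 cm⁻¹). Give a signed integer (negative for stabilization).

Group 9 minus oxidation state +2 gives a d⁷ configuration for Co²⁺.
Configuration: t2g^6 e_g^1.
The orbital stabilization is -1.8Δₒ = -1.8 × 22500 = -40500 cm⁻¹.
Relative to high-spin t2g^5 e_g^2 (2 paired), the low-spin configuration has 1 additional pair, contributing +1 × 17980 = +17980 cm⁻¹.
Combining: -40500 + 17980 = -22520 cm⁻¹.

-22520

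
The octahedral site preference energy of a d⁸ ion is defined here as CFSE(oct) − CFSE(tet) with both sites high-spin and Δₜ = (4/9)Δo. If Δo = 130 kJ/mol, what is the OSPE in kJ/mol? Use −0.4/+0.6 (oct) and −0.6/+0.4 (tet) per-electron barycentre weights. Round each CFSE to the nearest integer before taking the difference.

-110

Octahedral (high-spin): t₂g⁶ eg², CFSE = 6(−0.4) + 2(+0.6) = -1.2Δo = -1.2 × 130 = -156 kJ/mol.
Tetrahedral: e⁴ t₂⁴, CFSE = 4(−0.6) + 4(+0.4) = -0.8Δₜ = -0.8 × (4/9) × 130 = -46 kJ/mol.
Subtracting, OSPE = -156 − (-46) = -110 kJ/mol.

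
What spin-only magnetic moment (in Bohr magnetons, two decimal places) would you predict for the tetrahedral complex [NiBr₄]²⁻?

2.83 Bohr magnetons

Each Br⁻ contributes -1; 4 × (-1) = -4. With overall charge -2, Ni is in the +2 oxidation state.
Ni is in group 10, so Ni²⁺ is d⁸ (10 − 2 = 8).
With tetrahedral geometry the complex is necessarily high-spin.
Configuration: e⁴ t₂⁴ → 2 unpaired electrons.
μ(spin-only) = √[2(2+2)] = √8 ≈ 2.83 Bohr magnetons.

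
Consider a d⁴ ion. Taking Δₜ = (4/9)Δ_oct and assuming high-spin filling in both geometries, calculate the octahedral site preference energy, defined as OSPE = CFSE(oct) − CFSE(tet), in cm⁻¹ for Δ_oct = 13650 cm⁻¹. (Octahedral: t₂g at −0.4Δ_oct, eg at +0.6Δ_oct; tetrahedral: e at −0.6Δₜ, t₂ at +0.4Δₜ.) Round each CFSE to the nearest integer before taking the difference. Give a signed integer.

-5763

Octahedral high-spin t2g^3 e_g^1: CFSE = -0.6 × 13650 = -8190 cm⁻¹.
Tetrahedral e^2 t2^2 gives -0.4Δₜ = -0.4 × (4/9) × 13650 = -2427 cm⁻¹.
OSPE = CFSE(oct) − CFSE(tet) = -8190 − (-2427) = -5763 cm⁻¹.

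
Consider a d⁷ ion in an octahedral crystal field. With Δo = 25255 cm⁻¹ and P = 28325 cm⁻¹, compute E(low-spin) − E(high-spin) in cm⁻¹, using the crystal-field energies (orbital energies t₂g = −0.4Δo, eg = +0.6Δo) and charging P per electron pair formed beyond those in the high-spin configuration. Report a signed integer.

High-spin: t₂g⁵ eg², CFSE = -0.8Δo = -20204 cm⁻¹.
Low-spin: t₂g⁶ eg¹, orbital CFSE = -1.8Δo = -45459 cm⁻¹; plus 1 excess pair × P = +28325 cm⁻¹; total -17134 cm⁻¹.
E(LS) − E(HS) = -17134 − (-20204) = 3070 cm⁻¹.

3070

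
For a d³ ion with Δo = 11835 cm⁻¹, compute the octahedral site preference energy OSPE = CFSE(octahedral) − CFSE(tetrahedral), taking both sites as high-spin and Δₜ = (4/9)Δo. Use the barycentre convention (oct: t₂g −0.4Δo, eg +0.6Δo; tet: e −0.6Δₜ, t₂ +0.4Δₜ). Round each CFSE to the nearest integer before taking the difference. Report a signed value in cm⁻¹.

-9994

Octahedral (high-spin): t2g^3 e_g^0, CFSE = 3(−0.4) + 0(+0.6) = -1.2Δo = -1.2 × 11835 = -14202 cm⁻¹.
Tetrahedral e^2 t2^1 gives -0.8Δₜ = -0.8 × (4/9) × 11835 = -4208 cm⁻¹.
OSPE = -14202 − (-4208) = -9994 cm⁻¹.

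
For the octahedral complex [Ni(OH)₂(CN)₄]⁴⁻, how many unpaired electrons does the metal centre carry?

2

Ligand charges: 2×(-1) from OH⁻ and 4×(-1) from CN⁻ sum to -6; with overall charge -4, Ni is +2.
Ni²⁺: group 10, so d-count = 10 − 2 = 8.
Configuration: t2g^6 e_g^2, giving 2 unpaired electrons.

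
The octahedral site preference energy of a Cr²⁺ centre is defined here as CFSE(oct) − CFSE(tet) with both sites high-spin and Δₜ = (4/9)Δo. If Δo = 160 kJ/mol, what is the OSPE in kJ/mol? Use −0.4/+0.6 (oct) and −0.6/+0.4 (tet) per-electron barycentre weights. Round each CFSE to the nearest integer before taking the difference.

Group 6 minus oxidation state +2 gives a d⁴ configuration for Cr²⁺.
In an octahedral site d⁴ (HS) is t₂g³ eg¹, giving CFSE(oct) = -0.6Δo = -96 kJ/mol.
In a tetrahedral site the filling is e² t₂²: CFSE(tet) = -0.4Δₜ = -0.4 × (4/9)(160) = -28 kJ/mol.
OSPE = CFSE(oct) − CFSE(tet) = -96 − (-28) = -68 kJ/mol.

-68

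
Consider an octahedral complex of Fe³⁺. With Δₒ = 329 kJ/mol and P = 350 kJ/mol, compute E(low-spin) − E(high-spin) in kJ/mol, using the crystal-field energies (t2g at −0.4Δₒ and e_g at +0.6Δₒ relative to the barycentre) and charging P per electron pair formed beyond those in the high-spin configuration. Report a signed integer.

42

Fe³⁺: group 8, so d-count = 8 − 3 = 5.
High-spin d⁵ fills as t2g^3 e_g^2 with CFSE 3(−0.4) + 2(+0.6) = 0.0Δₒ = 0 kJ/mol.
Low-spin t2g^5 e_g^0 gives -2.0Δₒ = -658 kJ/mol, but forming 2 extra pairs costs 2P = 700 kJ/mol, so E(LS) = -658 + 700 = 42 kJ/mol.
The difference is 42 − (0) = 42 kJ/mol, so high-spin lies lower.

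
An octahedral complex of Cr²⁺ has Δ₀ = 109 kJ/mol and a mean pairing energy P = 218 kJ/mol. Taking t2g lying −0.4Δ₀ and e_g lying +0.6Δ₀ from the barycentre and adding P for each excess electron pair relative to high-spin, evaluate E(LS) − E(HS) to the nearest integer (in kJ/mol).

109

Group 6 minus oxidation state +2 gives a d⁴ configuration for Cr²⁺.
In the high-spin limit (t2g^3 e_g^1) the orbital term is -0.6Δ₀ = -65 kJ/mol, with no excess pairing.
For low-spin the configuration is t2g^4 e_g^0: orbital energy -1.6 × 109 = -174 kJ/mol, and 1 additional pair relative to high-spin adds 218 kJ/mol, giving 44 kJ/mol.
E(LS) − E(HS) = 44 − (-65) = 109 kJ/mol.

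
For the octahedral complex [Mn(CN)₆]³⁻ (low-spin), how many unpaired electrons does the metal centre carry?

2

Each CN⁻ contributes -1; 6 × (-1) = -6. With overall charge -3, Mn is in the +3 oxidation state.
Mn is in group 7, so Mn³⁺ is d⁴ (7 − 3 = 4).
Configuration: t₂g⁴ eg⁰, giving 2 unpaired electrons.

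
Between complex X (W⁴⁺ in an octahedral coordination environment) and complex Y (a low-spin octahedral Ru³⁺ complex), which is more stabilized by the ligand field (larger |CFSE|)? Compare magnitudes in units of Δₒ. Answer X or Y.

Y

X: Group 6 minus oxidation state +4 gives a d² configuration for W⁴⁺; t2g^2 e_g^0, CFSE = -0.8Δₒ.
Y: Ru sits in group 8; removing 3 electrons leaves Ru³⁺ with 8 − 3 = 5 d electrons; t₂g⁵ eg⁰, CFSE = -2.0Δₒ.
So Y has the larger |CFSE|.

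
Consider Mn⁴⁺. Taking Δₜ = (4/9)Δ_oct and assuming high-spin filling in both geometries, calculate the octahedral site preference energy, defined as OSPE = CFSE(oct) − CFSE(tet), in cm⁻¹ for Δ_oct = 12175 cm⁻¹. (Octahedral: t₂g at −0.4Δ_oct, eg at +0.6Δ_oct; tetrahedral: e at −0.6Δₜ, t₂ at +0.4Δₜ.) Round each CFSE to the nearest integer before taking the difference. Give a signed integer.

Mn sits in group 7; removing 4 electrons leaves Mn⁴⁺ with 7 − 4 = 3 d electrons.
Octahedral (high-spin): t2g^3 e_g^0, CFSE = 3(−0.4) + 0(+0.6) = -1.2Δ_oct = -1.2 × 12175 = -14610 cm⁻¹.
In a tetrahedral site the filling is e^2 t2^1: CFSE(tet) = -0.8Δₜ = -0.8 × (4/9)(12175) = -4329 cm⁻¹.
OSPE = -14610 − (-4329) = -10281 cm⁻¹.

-10281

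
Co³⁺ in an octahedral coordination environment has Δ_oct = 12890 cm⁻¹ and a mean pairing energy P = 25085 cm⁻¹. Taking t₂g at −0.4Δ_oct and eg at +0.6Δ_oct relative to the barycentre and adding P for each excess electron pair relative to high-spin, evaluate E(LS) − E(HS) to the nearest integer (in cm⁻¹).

Group 9 minus oxidation state +3 gives a d⁶ configuration for Co³⁺.
High-spin: t₂g⁴ eg², CFSE = -0.4Δ_oct = -5156 cm⁻¹.
For low-spin the configuration is t₂g⁶ eg⁰: orbital energy -2.4 × 12890 = -30936 cm⁻¹, and 2 additional pairs relative to high-spin add 50170 cm⁻¹, giving 19234 cm⁻¹.
Thus E(LS) − E(HS) = 24390 cm⁻¹.

24390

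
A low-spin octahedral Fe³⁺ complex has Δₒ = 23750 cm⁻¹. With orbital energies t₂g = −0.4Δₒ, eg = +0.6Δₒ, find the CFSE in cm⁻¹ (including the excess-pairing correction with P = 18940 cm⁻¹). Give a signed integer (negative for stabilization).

Fe is in group 8, so Fe³⁺ is d⁵ (8 − 3 = 5).
Electron filling gives t₂g⁵ eg⁰.
CFSE(orbital) = 5×(-0.4Δₒ) + 0×(0.6Δₒ) = -2.0Δₒ; with Δₒ = 23750 cm⁻¹ that is -47500 cm⁻¹.
Relative to high-spin t₂g³ eg² (0 paired), the low-spin configuration has 2 additional pairs, contributing +2 × 18940 = +37880 cm⁻¹.
Overall CFSE = -47500 + 37880 = -9620 cm⁻¹.

-9620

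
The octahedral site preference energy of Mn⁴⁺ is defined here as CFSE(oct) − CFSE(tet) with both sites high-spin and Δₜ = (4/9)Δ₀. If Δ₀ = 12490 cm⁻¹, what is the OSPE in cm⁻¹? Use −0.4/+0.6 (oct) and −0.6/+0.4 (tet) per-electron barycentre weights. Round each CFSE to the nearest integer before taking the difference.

-10547

Mn⁴⁺: group 7, so d-count = 7 − 4 = 3.
In an octahedral site d³ (HS) is t₂g³ eg⁰, giving CFSE(oct) = -1.2Δ₀ = -14988 cm⁻¹.
Tetrahedral: e² t₂¹, CFSE = 2(−0.6) + 1(+0.4) = -0.8Δₜ = -0.8 × (4/9) × 12490 = -4441 cm⁻¹.
Subtracting, OSPE = -14988 − (-4441) = -10547 cm⁻¹.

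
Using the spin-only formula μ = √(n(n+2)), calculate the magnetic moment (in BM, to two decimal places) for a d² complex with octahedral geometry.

Configuration: t₂g² eg⁰ → 2 unpaired electrons.
μ(spin-only) = √[2(2+2)] = √8 ≈ 2.83 BM.

2.83 BM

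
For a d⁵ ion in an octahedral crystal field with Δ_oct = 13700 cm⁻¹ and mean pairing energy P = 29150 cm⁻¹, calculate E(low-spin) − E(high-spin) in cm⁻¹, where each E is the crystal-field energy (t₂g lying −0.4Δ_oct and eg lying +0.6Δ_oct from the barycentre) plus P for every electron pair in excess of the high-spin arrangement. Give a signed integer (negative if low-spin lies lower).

In the high-spin limit (t₂g³ eg²) the orbital term is 0.0Δ_oct = 0 cm⁻¹, with no excess pairing.
For low-spin the configuration is t₂g⁵ eg⁰: orbital energy -2.0 × 13700 = -27400 cm⁻¹, and 2 additional pairs relative to high-spin add 58300 cm⁻¹, giving 30900 cm⁻¹.
E(LS) − E(HS) = 30900 − (0) = 30900 cm⁻¹.

30900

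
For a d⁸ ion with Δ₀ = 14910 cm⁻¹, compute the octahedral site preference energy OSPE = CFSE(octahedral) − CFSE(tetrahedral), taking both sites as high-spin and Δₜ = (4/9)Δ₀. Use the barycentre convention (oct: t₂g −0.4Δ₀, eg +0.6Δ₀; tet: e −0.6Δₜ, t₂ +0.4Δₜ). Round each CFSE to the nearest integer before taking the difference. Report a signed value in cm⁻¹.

In an octahedral site d⁸ (HS) is t2g^6 e_g^2, giving CFSE(oct) = -1.2Δ₀ = -17892 cm⁻¹.
Tetrahedral e^4 t2^4 gives -0.8Δₜ = -0.8 × (4/9) × 14910 = -5301 cm⁻¹.
OSPE = CFSE(oct) − CFSE(tet) = -17892 − (-5301) = -12591 cm⁻¹.

-12591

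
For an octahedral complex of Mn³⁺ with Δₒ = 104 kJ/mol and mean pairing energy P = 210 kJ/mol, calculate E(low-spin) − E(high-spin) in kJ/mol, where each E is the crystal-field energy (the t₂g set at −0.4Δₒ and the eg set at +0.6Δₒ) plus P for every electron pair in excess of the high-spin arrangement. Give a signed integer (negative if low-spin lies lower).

Mn is in group 7, so Mn³⁺ is d⁴ (7 − 3 = 4).
High-spin: t₂g³ eg¹, CFSE = -0.6Δₒ = -62 kJ/mol.
Low-spin t₂g⁴ eg⁰ gives -1.6Δₒ = -166 kJ/mol, but forming 1 extra pair costs 1P = 210 kJ/mol, so E(LS) = -166 + 210 = 44 kJ/mol.
E(LS) − E(HS) = 44 − (-62) = 106 kJ/mol.

106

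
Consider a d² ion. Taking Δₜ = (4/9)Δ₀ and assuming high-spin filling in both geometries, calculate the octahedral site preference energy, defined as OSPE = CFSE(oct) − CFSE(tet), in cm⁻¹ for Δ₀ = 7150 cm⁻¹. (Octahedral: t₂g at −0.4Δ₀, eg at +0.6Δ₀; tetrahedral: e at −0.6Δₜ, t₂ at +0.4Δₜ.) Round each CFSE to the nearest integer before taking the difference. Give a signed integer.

In an octahedral site d² (HS) is t₂g² eg⁰, giving CFSE(oct) = -0.8Δ₀ = -5720 cm⁻¹.
Tetrahedral e² t₂⁰ gives -1.2Δₜ = -1.2 × (4/9) × 7150 = -3813 cm⁻¹.
Subtracting, OSPE = -5720 − (-3813) = -1907 cm⁻¹.

-1907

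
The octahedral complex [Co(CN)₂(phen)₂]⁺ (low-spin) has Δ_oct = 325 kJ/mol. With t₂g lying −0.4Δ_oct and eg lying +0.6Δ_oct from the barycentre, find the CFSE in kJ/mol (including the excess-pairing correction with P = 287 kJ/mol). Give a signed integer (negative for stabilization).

-206

Ligand charges: 2×(-1) from CN⁻ and 2×(+0) from phen sum to -2; with overall charge +1, Co is +3.
Co sits in group 9; removing 3 electrons leaves Co³⁺ with 9 − 3 = 6 d electrons.
Electron filling gives t₂g⁶ eg⁰.
CFSE(orbital) = 6×(-0.4Δ_oct) + 0×(0.6Δ_oct) = -2.4Δ_oct; with Δ_oct = 325 kJ/mol that is -780 kJ/mol.
Pairing penalty: 3 pairs vs 1 in the high-spin reference → 2 extra × P = 574 kJ/mol.
Net CFSE = -780 + 574 = -206 kJ/mol.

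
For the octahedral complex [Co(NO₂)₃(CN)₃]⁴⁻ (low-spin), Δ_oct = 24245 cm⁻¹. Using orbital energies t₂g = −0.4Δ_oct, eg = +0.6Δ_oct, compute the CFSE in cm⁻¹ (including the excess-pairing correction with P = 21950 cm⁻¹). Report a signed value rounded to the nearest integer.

Ligand charges: 3×(-1) from NO₂⁻ and 3×(-1) from CN⁻ sum to -6; with overall charge -4, Co is +2.
Co²⁺: group 9, so d-count = 9 − 2 = 7.
Configuration: t₂g⁶ eg¹.
The orbital stabilization is -1.8Δ_oct = -1.8 × 24245 = -43641 cm⁻¹.
Relative to high-spin t₂g⁵ eg² (2 paired), the low-spin configuration has 1 additional pair, contributing +1 × 21950 = +21950 cm⁻¹.
Overall CFSE = -43641 + 21950 = -21691 cm⁻¹.

-21691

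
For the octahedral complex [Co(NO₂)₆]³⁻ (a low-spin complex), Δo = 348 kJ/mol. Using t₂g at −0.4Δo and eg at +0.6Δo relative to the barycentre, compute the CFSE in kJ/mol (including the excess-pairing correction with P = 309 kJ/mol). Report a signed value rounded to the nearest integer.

Each NO₂⁻ contributes -1; 6 × (-1) = -6. With overall charge -3, Co is in the +3 oxidation state.
Co is in group 9, so Co³⁺ is d⁶ (9 − 3 = 6).
Configuration: t₂g⁶ eg⁰.
Orbital CFSE = 6(-0.4) + 0(0.6) = -2.4Δo = -2.4 × 348 = -835 kJ/mol.
High-spin d⁶ would be t₂g⁴ eg² with 1 pair; low-spin has 3, so 2 excess pairs cost +2P = +618 kJ/mol.
Net CFSE = -835 + 618 = -217 kJ/mol.

-217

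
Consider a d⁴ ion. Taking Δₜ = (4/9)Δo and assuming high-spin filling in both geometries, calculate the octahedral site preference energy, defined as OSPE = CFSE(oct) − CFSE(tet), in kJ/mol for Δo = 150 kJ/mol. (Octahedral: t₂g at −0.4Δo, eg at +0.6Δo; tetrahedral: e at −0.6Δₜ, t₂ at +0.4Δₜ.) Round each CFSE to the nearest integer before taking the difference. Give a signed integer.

-63

Octahedral (high-spin): t₂g³ eg¹, CFSE = 3(−0.4) + 1(+0.6) = -0.6Δo = -0.6 × 150 = -90 kJ/mol.
Tetrahedral: e² t₂², CFSE = 2(−0.6) + 2(+0.4) = -0.4Δₜ = -0.4 × (4/9) × 150 = -27 kJ/mol.
OSPE = CFSE(oct) − CFSE(tet) = -90 − (-27) = -63 kJ/mol.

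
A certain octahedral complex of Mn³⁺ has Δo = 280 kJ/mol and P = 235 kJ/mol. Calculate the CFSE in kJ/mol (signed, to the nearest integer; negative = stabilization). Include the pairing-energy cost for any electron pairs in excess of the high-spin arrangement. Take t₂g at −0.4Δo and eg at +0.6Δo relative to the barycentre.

-213

Mn sits in group 7; removing 3 electrons leaves Mn³⁺ with 7 − 3 = 4 d electrons.
With Δo > P the complex is low-spin.
Filling d⁴ accordingly: t₂g⁴ eg⁰.
Orbital CFSE = -1.6Δo = -1.6 × 280 = -448 kJ/mol.
Excess pairs vs high-spin: 1 − 0 = 1; pairing cost = +235 kJ/mol.
Net CFSE = -448 + 235 = -213 kJ/mol.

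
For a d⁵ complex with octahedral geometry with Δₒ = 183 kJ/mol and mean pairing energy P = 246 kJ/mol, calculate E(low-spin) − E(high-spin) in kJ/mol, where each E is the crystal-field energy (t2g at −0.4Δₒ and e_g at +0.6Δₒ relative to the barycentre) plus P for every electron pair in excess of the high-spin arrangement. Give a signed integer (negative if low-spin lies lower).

High-spin d⁵ fills as t2g^3 e_g^2 with CFSE 3(−0.4) + 2(+0.6) = 0.0Δₒ = 0 kJ/mol.
For low-spin the configuration is t2g^5 e_g^0: orbital energy -2.0 × 183 = -366 kJ/mol, and 2 additional pairs relative to high-spin add 492 kJ/mol, giving 126 kJ/mol.
The difference is 126 − (0) = 126 kJ/mol, so high-spin lies lower.

126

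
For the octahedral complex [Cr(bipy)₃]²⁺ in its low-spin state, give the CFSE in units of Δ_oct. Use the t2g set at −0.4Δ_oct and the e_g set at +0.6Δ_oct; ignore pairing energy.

-1.6 Δ_oct

bipy is neutral, so the +2 overall charge sits on Cr: oxidation state +2.
Cr is in group 6, so Cr²⁺ is d⁴ (6 − 2 = 4).
Configuration: t2g^4 e_g^0.
CFSE = 4(-0.4Δ_oct) + 0(0.6Δ_oct) = -1.6Δ_oct + 0.0Δ_oct = -1.6Δ_oct.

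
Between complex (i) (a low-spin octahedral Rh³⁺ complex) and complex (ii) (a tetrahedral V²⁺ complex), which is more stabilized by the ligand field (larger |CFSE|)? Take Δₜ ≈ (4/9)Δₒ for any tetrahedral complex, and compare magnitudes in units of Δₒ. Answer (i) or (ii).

(i): Rh³⁺: group 9, so d-count = 9 − 3 = 6; t₂g⁶ eg⁰, CFSE = -2.4Δₒ.
(ii): V is in group 5, so V²⁺ is d³ (5 − 2 = 3); Tetrahedral splitting is small, so the complex is high-spin; e² t₂¹, CFSE = -0.8Δₜ ≈ -0.36Δₒ.
So (i) has the larger |CFSE|.

(i)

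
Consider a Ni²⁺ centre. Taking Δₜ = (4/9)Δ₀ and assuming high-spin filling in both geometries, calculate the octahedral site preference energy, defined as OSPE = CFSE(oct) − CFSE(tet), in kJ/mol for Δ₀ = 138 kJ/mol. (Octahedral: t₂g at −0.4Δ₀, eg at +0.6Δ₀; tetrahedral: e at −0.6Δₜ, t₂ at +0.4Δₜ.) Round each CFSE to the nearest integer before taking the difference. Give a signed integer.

-117

Ni is in group 10, so Ni²⁺ is d⁸ (10 − 2 = 8).
Octahedral (high-spin): t2g^6 e_g^2, CFSE = 6(−0.4) + 2(+0.6) = -1.2Δ₀ = -1.2 × 138 = -166 kJ/mol.
In a tetrahedral site the filling is e^4 t2^4: CFSE(tet) = -0.8Δₜ = -0.8 × (4/9)(138) = -49 kJ/mol.
OSPE = CFSE(oct) − CFSE(tet) = -166 − (-49) = -117 kJ/mol.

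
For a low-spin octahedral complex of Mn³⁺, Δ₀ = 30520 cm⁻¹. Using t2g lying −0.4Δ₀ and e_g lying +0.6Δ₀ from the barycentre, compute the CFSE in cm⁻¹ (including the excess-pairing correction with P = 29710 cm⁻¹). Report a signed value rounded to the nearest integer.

Mn³⁺: group 7, so d-count = 7 − 3 = 4.
Electron filling gives t2g^4 e_g^0.
Orbital CFSE = 4(-0.4) + 0(0.6) = -1.6Δ₀ = -1.6 × 30520 = -48832 cm⁻¹.
Pairing penalty: 1 pair vs 0 in the high-spin reference → 1 extra × P = 29710 cm⁻¹.
Combining: -48832 + 29710 = -19122 cm⁻¹.

-19122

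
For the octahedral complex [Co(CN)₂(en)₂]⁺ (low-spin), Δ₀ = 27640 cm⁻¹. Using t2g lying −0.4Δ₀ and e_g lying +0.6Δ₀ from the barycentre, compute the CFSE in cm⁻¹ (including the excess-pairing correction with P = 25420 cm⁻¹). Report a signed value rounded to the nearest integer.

Ligand charges: 2×(-1) from CN⁻ and 2×(+0) from en sum to -2; with overall charge +1, Co is +3.
Co is in group 9, so Co³⁺ is d⁶ (9 − 3 = 6).
The d⁶ electrons fill as t2g^6 e_g^0.
CFSE(orbital) = 6×(-0.4Δ₀) + 0×(0.6Δ₀) = -2.4Δ₀; with Δ₀ = 27640 cm⁻¹ that is -66336 cm⁻¹.
Pairing penalty: 3 pairs vs 1 in the high-spin reference → 2 extra × P = 50840 cm⁻¹.
Net CFSE = -66336 + 50840 = -15496 cm⁻¹.

-15496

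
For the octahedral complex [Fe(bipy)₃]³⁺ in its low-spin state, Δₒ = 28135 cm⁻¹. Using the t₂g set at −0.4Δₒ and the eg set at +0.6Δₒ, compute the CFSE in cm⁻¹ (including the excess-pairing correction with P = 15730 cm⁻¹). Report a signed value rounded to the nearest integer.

-24810

bipy is neutral, so the +3 overall charge sits on Fe: oxidation state +3.
Group 8 minus oxidation state +3 gives a d⁵ configuration for Fe³⁺.
The d⁵ electrons fill as t₂g⁵ eg⁰.
The orbital stabilization is -2.0Δₒ = -2.0 × 28135 = -56270 cm⁻¹.
High-spin d⁵ would be t₂g³ eg² with 0 pairs; low-spin has 2, so 2 excess pairs cost +2P = +31460 cm⁻¹.
Overall CFSE = -56270 + 31460 = -24810 cm⁻¹.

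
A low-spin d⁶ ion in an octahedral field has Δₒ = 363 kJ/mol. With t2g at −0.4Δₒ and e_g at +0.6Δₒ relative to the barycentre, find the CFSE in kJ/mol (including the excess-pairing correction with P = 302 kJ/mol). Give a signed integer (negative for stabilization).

Electron filling gives t2g^6 e_g^0.
CFSE(orbital) = 6×(-0.4Δₒ) + 0×(0.6Δₒ) = -2.4Δₒ; with Δₒ = 363 kJ/mol that is -871 kJ/mol.
High-spin d⁶ would be t2g^4 e_g^2 with 1 pair; low-spin has 3, so 2 excess pairs cost +2P = +604 kJ/mol.
Overall CFSE = -871 + 604 = -267 kJ/mol.

-267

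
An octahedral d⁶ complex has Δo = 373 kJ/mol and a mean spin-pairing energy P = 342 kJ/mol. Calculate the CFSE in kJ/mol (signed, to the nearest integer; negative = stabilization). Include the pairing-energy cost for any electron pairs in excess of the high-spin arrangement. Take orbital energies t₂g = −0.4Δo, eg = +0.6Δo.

Since Δo = 373 kJ/mol > P = 342 kJ/mol, the complex adopts the low-spin configuration.
That gives t₂g⁶ eg⁰.
Orbital CFSE = -2.4Δo = -2.4 × 373 = -895 kJ/mol.
Excess pairs vs high-spin: 3 − 1 = 2; pairing cost = +684 kJ/mol.
Net CFSE = -895 + 684 = -211 kJ/mol.

-211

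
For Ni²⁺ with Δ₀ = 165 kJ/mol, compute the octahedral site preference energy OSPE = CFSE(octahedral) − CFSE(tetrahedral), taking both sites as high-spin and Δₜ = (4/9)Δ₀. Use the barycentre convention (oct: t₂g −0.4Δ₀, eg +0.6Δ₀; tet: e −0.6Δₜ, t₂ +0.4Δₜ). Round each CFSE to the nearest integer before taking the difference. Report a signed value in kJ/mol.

-139

Ni sits in group 10; removing 2 electrons leaves Ni²⁺ with 10 − 2 = 8 d electrons.
Octahedral high-spin t₂g⁶ eg²: CFSE = -1.2 × 165 = -198 kJ/mol.
Tetrahedral e⁴ t₂⁴ gives -0.8Δₜ = -0.8 × (4/9) × 165 = -59 kJ/mol.
Subtracting, OSPE = -198 − (-59) = -139 kJ/mol.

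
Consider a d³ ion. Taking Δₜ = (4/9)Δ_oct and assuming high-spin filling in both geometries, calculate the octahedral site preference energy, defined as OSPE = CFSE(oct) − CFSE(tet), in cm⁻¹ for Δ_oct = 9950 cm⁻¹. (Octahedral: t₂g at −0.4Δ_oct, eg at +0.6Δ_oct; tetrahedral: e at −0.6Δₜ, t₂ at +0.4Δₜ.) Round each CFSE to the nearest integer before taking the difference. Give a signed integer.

Octahedral (high-spin): t₂g³ eg⁰, CFSE = 3(−0.4) + 0(+0.6) = -1.2Δ_oct = -1.2 × 9950 = -11940 cm⁻¹.
Tetrahedral e² t₂¹ gives -0.8Δₜ = -0.8 × (4/9) × 9950 = -3538 cm⁻¹.
OSPE = -11940 − (-3538) = -8402 cm⁻¹.

-8402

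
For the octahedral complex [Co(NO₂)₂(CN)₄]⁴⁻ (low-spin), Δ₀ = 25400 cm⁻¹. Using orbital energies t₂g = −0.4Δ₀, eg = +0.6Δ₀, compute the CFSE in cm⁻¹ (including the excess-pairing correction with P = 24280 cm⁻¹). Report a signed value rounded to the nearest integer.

Ligand charges: 2×(-1) from NO₂⁻ and 4×(-1) from CN⁻ sum to -6; with overall charge -4, Co is +2.
Co is in group 9, so Co²⁺ is d⁷ (9 − 2 = 7).
Configuration: t₂g⁶ eg¹.
The orbital stabilization is -1.8Δ₀ = -1.8 × 25400 = -45720 cm⁻¹.
Pairing penalty: 3 pairs vs 2 in the high-spin reference → 1 extra × P = 24280 cm⁻¹.
Net CFSE = -45720 + 24280 = -21440 cm⁻¹.

-21440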